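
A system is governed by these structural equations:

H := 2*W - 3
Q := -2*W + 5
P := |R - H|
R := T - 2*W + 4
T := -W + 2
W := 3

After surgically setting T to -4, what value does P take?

9

Under do(T=-4), the mechanism T := -W + 2 is discarded; T is fixed at -4.
R = T - 2*W + 4  [with T=-4, W=3]  = -6
H = 2*W - 3  [with W=3]  = 3
P = |R - H|  [with R=-6, H=3]  = 9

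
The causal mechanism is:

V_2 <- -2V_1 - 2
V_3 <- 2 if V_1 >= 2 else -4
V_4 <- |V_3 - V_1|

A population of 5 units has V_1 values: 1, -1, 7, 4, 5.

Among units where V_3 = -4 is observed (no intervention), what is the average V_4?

E[V_4|V_3=-4] averages over only the 2 units with V_3=-4 (V_1 = 1, -1): V_4 = 5, 3, mean 4.

4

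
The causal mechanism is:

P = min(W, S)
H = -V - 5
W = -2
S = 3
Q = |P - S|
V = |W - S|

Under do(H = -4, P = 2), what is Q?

1

The joint intervention fixes H = -4, P = 2, removing each variable's own equation.
Q = |P - S|  [with P=2, S=3]  = 1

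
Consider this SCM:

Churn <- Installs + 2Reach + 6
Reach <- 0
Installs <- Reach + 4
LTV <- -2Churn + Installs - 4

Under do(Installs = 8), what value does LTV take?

Under do(Installs=8), the mechanism Installs <- Reach + 4 is discarded; Installs is fixed at 8.
Churn = Installs + 2Reach + 6  [with Installs=8, Reach=0]  = 14
LTV = -2Churn + Installs - 4  [with Churn=14, Installs=8]  = -24

-24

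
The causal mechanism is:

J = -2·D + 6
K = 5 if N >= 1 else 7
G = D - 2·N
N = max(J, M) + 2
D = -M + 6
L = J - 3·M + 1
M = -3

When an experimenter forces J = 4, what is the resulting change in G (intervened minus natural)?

-14

The intervention breaks the incoming arrows to J: J = -2·D + 6 no longer applies, and J = 4.
D = -M + 6  [with M=-3]  = 9
N = max(J, M) + 2  [with J=4, M=-3]  = 6
G = D - 2·N  [with D=9, N=6]  = -3
Without intervention: D = -M + 6  [with M=-3]  = 9; J = -2·D + 6  [with D=9]  = -12; N = max(J, M) + 2  [with J=-12, M=-3]  = -1; G = D - 2·N  [with D=9, N=-1]  = 11.
Change = -3 − 11 = -14.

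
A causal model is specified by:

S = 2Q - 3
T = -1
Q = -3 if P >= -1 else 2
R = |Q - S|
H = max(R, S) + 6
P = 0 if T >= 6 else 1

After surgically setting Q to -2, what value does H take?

The intervention breaks the incoming arrows to Q: Q = -3 if P >= -1 else 2 no longer applies, and Q = -2.
S = 2Q - 3  [with Q=-2]  = -7
R = |Q - S|  [with Q=-2, S=-7]  = 5
H = max(R, S) + 6  [with R=5, S=-7]  = 11

11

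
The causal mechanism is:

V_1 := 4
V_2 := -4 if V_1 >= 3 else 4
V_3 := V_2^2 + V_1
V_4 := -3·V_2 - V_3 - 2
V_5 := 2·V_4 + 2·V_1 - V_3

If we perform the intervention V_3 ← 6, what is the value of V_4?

The intervention breaks the incoming arrows to V_3: V_3 := V_2^2 + V_1 no longer applies, and V_3 = 6.
V_2 = -4 if V_1 >= 3 else 4  [with V_1=4]  = -4
V_4 = -3·V_2 - V_3 - 2  [with V_2=-4, V_3=6]  = 4

4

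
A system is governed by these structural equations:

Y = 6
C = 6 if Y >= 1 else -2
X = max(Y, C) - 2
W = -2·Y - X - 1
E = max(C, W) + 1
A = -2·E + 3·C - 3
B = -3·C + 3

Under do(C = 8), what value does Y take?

6

Under do(C=8), the mechanism C = 6 if Y >= 1 else -2 is discarded; C is fixed at 8.
Y is not downstream of the intervention, so its value is determined by the original equations.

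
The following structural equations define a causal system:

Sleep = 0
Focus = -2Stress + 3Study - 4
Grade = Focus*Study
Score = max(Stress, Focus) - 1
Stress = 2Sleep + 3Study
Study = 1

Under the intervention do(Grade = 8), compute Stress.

do(Grade=8) replaces the equation Grade = Focus*Study with the constant Grade = 8.
Stress is not downstream of the intervention, so its value is determined by the original equations.
Stress = 2Sleep + 3Study  [with Sleep=0, Study=1]  = 3

3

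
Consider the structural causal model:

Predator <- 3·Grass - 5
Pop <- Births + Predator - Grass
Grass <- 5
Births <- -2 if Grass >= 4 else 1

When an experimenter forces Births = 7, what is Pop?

The intervention breaks the incoming arrows to Births: Births <- -2 if Grass >= 4 else 1 no longer applies, and Births = 7.
Predator = 3·Grass - 5  [with Grass=5]  = 10
Pop = Births + Predator - Grass  [with Births=7, Predator=10, Grass=5]  = 12

12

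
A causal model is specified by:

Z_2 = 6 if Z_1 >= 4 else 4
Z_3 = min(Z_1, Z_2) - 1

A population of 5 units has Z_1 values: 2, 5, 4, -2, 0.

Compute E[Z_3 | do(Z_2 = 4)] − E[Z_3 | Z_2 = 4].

Every unit gets Z_2=4 under the intervention. Z_3 values become 1, 3, 3, -3, -1; E[Z_3|do(Z_2=4)] = 0.6.
E[Z_3|Z_2=4] averages over only the 3 units with Z_2=4 (Z_1 = 2, -2, 0): Z_3 = 1, -3, -1, mean -1.
Difference = 0.6 − (-1) = 1.6.

1.6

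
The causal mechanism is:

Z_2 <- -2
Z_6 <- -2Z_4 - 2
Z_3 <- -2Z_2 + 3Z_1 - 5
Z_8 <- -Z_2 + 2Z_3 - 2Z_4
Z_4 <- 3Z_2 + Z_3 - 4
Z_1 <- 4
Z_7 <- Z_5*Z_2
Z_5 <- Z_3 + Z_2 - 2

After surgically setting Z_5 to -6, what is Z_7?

12

Under do(Z_5=-6), the mechanism Z_5 <- Z_3 + Z_2 - 2 is discarded; Z_5 is fixed at -6.
Z_7 = Z_5*Z_2  [with Z_5=-6, Z_2=-2]  = 12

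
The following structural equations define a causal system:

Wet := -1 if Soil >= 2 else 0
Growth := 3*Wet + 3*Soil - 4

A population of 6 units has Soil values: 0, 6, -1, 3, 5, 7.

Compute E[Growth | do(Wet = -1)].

3

The intervention sets Wet=-1 in all 6 units regardless of Soil. Recomputing Growth per unit gives -7, 11, -10, 2, 8, 14; average 3.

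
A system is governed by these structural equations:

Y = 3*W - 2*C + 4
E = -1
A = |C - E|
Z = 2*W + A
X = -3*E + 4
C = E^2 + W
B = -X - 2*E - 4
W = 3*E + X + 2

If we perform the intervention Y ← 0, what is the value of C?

do(Y=0) replaces the equation Y = 3*W - 2*C + 4 with the constant Y = 0.
No directed path runs from Y to C, so C keeps its natural value.
X = -3*E + 4  [with E=-1]  = 7
W = 3*E + X + 2  [with E=-1, X=7]  = 6
C = E^2 + W  [with E=-1, W=6]  = 7

7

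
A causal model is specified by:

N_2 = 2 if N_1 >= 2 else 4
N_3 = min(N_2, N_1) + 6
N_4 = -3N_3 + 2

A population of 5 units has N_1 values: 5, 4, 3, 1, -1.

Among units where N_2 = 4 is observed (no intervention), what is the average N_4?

-16

Observing N_2=4 restricts to units where N_2's equation naturally yields 4: N_1 ∈ {1, -1}. In that subpopulation N_4 = -19, -13, mean -16.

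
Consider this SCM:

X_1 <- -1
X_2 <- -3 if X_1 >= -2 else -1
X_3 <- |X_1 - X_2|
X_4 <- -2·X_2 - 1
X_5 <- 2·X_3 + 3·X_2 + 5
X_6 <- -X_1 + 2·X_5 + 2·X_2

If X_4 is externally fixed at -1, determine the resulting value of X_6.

-5

Under do(X_4=-1), the mechanism X_4 <- -2·X_2 - 1 is discarded; X_4 is fixed at -1.
Since X_6 is not a descendant of the intervened variable, it is unaffected.
X_2 = -3 if X_1 >= -2 else -1  [with X_1=-1]  = -3
X_3 = |X_1 - X_2|  [with X_1=-1, X_2=-3]  = 2
X_5 = 2·X_3 + 3·X_2 + 5  [with X_3=2, X_2=-3]  = 0
X_6 = -X_1 + 2·X_5 + 2·X_2  [with X_1=-1, X_5=0, X_2=-3]  = -5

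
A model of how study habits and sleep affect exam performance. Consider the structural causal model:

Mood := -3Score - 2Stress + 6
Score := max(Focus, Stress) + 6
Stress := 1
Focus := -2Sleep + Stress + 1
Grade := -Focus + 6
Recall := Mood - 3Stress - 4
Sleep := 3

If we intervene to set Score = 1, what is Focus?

-4

Under do(Score=1), the mechanism Score := max(Focus, Stress) + 6 is discarded; Score is fixed at 1.
Since Focus is not a descendant of the intervened variable, it is unaffected.
Focus = -2Sleep + Stress + 1  [with Sleep=3, Stress=1]  = -4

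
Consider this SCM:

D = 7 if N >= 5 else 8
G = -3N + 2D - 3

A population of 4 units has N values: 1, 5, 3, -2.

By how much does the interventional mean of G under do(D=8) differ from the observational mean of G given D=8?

Every unit gets D=8 under the intervention. G values become 10, -2, 4, 19; E[G|do(D=8)] = 7.75.
Observing D=8 restricts to units where D's equation naturally yields 8: N ∈ {1, 3, -2}. In that subpopulation G = 10, 4, 19, mean 11.
Difference = 7.75 − 11 = -3.25.

-3.25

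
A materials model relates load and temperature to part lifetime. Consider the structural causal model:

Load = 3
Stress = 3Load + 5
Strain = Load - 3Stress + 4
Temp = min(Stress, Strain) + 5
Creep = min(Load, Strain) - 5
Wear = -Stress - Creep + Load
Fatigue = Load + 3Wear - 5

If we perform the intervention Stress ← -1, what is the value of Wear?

6

Under do(Stress=-1), the mechanism Stress = 3Load + 5 is discarded; Stress is fixed at -1.
Strain = Load - 3Stress + 4  [with Load=3, Stress=-1]  = 10
Creep = min(Load, Strain) - 5  [with Load=3, Strain=10]  = -2
Wear = -Stress - Creep + Load  [with Stress=-1, Creep=-2, Load=3]  = 6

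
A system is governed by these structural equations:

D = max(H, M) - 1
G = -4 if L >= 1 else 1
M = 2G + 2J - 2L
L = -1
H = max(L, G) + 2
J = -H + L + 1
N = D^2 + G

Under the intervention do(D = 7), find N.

50

Intervening sets D = 7 and removes its equation (D = max(H, M) - 1).
G = -4 if L >= 1 else 1  [with L=-1]  = 1
N = D^2 + G  [with D=7, G=1]  = 50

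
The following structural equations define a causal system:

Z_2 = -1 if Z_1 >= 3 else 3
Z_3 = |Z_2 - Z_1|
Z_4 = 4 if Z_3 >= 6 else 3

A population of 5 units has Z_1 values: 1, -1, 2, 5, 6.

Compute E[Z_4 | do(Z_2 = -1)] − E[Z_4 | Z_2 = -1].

The intervention sets Z_2=-1 in all 5 units regardless of Z_1. Recomputing Z_4 per unit gives 3, 3, 3, 4, 4; average 3.4.
E[Z_4|Z_2=-1] averages over only the 2 units with Z_2=-1 (Z_1 = 5, 6): Z_4 = 4, 4, mean 4.
Difference = 3.4 − 4 = -0.6.

-0.6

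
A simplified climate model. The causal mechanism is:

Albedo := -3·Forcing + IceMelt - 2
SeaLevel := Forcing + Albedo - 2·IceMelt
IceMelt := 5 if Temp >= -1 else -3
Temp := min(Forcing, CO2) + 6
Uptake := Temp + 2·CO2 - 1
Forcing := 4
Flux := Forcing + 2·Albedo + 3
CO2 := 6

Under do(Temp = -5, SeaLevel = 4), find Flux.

-27

Under do(Temp = -5, SeaLevel = 4), each intervened variable's structural equation is replaced by its fixed value.
IceMelt = 5 if Temp >= -1 else -3  [with Temp=-5]  = -3
Albedo = -3·Forcing + IceMelt - 2  [with Forcing=4, IceMelt=-3]  = -17
Flux = Forcing + 2·Albedo + 3  [with Forcing=4, Albedo=-17]  = -27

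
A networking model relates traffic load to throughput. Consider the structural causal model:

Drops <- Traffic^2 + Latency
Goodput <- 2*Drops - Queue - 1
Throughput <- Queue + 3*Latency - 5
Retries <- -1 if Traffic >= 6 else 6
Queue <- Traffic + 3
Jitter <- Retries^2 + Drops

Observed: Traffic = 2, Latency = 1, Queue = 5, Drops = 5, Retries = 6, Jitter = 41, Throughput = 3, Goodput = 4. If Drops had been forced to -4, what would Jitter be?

Under do(Drops=-4), the mechanism Drops <- Traffic^2 + Latency is discarded; Drops is fixed at -4.
Retries = -1 if Traffic >= 6 else 6  [with Traffic=2]  = 6
Jitter = Retries^2 + Drops  [with Retries=6, Drops=-4]  = 32

32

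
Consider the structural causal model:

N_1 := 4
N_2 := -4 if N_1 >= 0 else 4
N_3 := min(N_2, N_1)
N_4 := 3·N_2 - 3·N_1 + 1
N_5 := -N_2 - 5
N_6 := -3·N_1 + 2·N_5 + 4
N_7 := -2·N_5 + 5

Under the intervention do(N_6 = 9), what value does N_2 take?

do(N_6=9) replaces the equation N_6 := -3·N_1 + 2·N_5 + 4 with the constant N_6 = 9.
N_2 is not downstream of the intervention, so its value is determined by the original equations.
N_2 = -4 if N_1 >= 0 else 4  [with N_1=4]  = -4

-4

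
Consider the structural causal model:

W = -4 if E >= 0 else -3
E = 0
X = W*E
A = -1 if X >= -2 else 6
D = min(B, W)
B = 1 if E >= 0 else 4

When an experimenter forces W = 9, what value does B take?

Under do(W=9), the mechanism W = -4 if E >= 0 else -3 is discarded; W is fixed at 9.
Since B is not a descendant of the intervened variable, it is unaffected.
B = 1 if E >= 0 else 4  [with E=0]  = 1

1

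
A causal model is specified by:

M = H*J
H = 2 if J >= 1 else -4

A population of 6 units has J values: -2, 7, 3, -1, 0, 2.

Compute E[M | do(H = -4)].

-6

Every unit gets H=-4 under the intervention. M values become 8, -28, -12, 4, 0, -8; E[M|do(H=-4)] = -6.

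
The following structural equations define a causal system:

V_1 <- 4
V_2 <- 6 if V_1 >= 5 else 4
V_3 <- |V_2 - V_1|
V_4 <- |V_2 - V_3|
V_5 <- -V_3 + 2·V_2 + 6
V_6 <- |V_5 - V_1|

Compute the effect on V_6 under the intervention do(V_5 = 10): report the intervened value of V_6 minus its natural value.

The intervention breaks the incoming arrows to V_5: V_5 <- -V_3 + 2·V_2 + 6 no longer applies, and V_5 = 10.
V_6 = |V_5 - V_1|  [with V_5=10, V_1=4]  = 6
Without intervention: V_2 = 6 if V_1 >= 5 else 4  [with V_1=4]  = 4; V_3 = |V_2 - V_1|  [with V_2=4, V_1=4]  = 0; V_5 = -V_3 + 2·V_2 + 6  [with V_3=0, V_2=4]  = 14; V_6 = |V_5 - V_1|  [with V_5=14, V_1=4]  = 10.
Change = 6 − 10 = -4.

-4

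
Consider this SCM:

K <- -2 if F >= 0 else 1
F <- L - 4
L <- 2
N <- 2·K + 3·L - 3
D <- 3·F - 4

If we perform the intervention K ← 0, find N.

The intervention breaks the incoming arrows to K: K <- -2 if F >= 0 else 1 no longer applies, and K = 0.
N = 2·K + 3·L - 3  [with K=0, L=2]  = 3

3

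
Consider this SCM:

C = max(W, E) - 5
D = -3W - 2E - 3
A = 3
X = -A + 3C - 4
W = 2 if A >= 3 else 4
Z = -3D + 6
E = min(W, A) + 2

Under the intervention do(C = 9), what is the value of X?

20

Under do(C=9), the mechanism C = max(W, E) - 5 is discarded; C is fixed at 9.
X = -A + 3C - 4  [with A=3, C=9]  = 20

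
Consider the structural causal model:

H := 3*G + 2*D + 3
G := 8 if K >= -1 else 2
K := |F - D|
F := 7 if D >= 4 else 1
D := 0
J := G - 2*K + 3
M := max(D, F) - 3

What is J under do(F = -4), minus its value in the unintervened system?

-6

Under do(F=-4), the mechanism F := 7 if D >= 4 else 1 is discarded; F is fixed at -4.
K = |F - D|  [with F=-4, D=0]  = 4
G = 8 if K >= -1 else 2  [with K=4]  = 8
J = G - 2*K + 3  [with G=8, K=4]  = 3
Without intervention: F = 7 if D >= 4 else 1  [with D=0]  = 1; K = |F - D|  [with F=1, D=0]  = 1; G = 8 if K >= -1 else 2  [with K=1]  = 8; J = G - 2*K + 3  [with G=8, K=1]  = 9.
Change = 3 − 9 = -6.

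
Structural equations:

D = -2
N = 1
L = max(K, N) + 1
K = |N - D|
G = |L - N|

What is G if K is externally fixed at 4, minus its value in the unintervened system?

1

do(K=4) replaces the equation K = |N - D| with the constant K = 4.
L = max(K, N) + 1  [with K=4, N=1]  = 5
G = |L - N|  [with L=5, N=1]  = 4
Without intervention: K = |N - D|  [with N=1, D=-2]  = 3; L = max(K, N) + 1  [with K=3, N=1]  = 4; G = |L - N|  [with L=4, N=1]  = 3.
Change = 4 − 3 = 1.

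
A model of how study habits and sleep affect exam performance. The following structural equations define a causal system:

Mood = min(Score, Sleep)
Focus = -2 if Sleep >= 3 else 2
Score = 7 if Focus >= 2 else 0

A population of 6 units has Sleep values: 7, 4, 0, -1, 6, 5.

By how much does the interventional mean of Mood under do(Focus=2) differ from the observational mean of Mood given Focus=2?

Every unit gets Focus=2 under the intervention. Mood values become 7, 4, 0, -1, 6, 5; E[Mood|do(Focus=2)] = 3.5.
Observing Focus=2 restricts to units where Focus's equation naturally yields 2: Sleep ∈ {0, -1}. In that subpopulation Mood = 0, -1, mean -0.5.
Difference = 3.5 − (-0.5) = 4.

4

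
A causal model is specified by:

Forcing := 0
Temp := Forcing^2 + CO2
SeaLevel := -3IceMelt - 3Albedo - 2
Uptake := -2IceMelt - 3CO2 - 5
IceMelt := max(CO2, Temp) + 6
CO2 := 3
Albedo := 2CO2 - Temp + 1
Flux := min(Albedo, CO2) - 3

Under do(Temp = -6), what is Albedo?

do(Temp=-6) replaces the equation Temp := Forcing^2 + CO2 with the constant Temp = -6.
Albedo = 2CO2 - Temp + 1  [with CO2=3, Temp=-6]  = 13

13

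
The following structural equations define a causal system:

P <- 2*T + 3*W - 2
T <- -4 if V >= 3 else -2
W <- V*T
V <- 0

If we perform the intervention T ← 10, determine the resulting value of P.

Under do(T=10), the mechanism T <- -4 if V >= 3 else -2 is discarded; T is fixed at 10.
W = V*T  [with V=0, T=10]  = 0
P = 2*T + 3*W - 2  [with T=10, W=0]  = 18

18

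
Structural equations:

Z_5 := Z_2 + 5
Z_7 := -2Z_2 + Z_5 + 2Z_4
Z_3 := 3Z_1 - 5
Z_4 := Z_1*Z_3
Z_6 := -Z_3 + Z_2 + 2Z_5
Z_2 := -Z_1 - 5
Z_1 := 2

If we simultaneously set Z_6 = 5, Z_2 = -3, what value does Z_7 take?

Setting Z_6 = 5, Z_2 = -3 by intervention discards those variables' equations.
Z_3 = 3Z_1 - 5  [with Z_1=2]  = 1
Z_4 = Z_1*Z_3  [with Z_1=2, Z_3=1]  = 2
Z_5 = Z_2 + 5  [with Z_2=-3]  = 2
Z_7 = -2Z_2 + Z_5 + 2Z_4  [with Z_2=-3, Z_5=2, Z_4=2]  = 12

12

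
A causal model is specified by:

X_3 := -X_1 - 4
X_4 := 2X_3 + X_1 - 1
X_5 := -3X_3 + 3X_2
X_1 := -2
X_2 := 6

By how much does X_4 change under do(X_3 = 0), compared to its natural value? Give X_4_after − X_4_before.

4

The intervention breaks the incoming arrows to X_3: X_3 := -X_1 - 4 no longer applies, and X_3 = 0.
X_4 = 2X_3 + X_1 - 1  [with X_3=0, X_1=-2]  = -3
Without intervention: X_3 = -X_1 - 4  [with X_1=-2]  = -2; X_4 = 2X_3 + X_1 - 1  [with X_3=-2, X_1=-2]  = -7.
Change = -3 − (-7) = 4.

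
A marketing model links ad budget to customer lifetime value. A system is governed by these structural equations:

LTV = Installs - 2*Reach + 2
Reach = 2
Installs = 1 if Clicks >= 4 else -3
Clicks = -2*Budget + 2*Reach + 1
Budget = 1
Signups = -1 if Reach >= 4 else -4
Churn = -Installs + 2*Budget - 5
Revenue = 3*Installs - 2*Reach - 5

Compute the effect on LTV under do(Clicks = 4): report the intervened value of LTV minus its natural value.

4

The intervention breaks the incoming arrows to Clicks: Clicks = -2*Budget + 2*Reach + 1 no longer applies, and Clicks = 4.
Installs = 1 if Clicks >= 4 else -3  [with Clicks=4]  = 1
LTV = Installs - 2*Reach + 2  [with Installs=1, Reach=2]  = -1
Without intervention: Clicks = -2*Budget + 2*Reach + 1  [with Budget=1, Reach=2]  = 3; Installs = 1 if Clicks >= 4 else -3  [with Clicks=3]  = -3; LTV = Installs - 2*Reach + 2  [with Installs=-3, Reach=2]  = -5.
Change = -1 − (-5) = 4.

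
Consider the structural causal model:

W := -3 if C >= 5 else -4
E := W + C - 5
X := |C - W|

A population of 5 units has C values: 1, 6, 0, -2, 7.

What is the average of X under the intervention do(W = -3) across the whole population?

Under do(W=-3), W's equation is replaced by W=-3 for every unit. Per-unit X: 4, 9, 3, 1, 10. Mean = 5.4.

5.4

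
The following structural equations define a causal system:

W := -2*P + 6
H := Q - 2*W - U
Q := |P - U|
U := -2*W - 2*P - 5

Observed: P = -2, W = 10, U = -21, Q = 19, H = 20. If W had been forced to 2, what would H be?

do(W=2) replaces the equation W := -2*P + 6 with the constant W = 2.
U = -2*W - 2*P - 5  [with W=2, P=-2]  = -5
Q = |P - U|  [with P=-2, U=-5]  = 3
H = Q - 2*W - U  [with Q=3, W=2, U=-5]  = 4

4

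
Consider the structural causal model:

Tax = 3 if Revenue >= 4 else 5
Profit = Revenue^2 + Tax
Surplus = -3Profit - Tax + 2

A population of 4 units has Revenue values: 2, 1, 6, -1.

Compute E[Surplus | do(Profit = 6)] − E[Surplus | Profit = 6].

0.5

Every unit gets Profit=6 under the intervention. Surplus values become -21, -21, -19, -21; E[Surplus|do(Profit=6)] = -20.5.
Observing Profit=6 restricts to units where Profit's equation naturally yields 6: Revenue ∈ {1, -1}. In that subpopulation Surplus = -21, -21, mean -21.
Difference = -20.5 − (-21) = 0.5.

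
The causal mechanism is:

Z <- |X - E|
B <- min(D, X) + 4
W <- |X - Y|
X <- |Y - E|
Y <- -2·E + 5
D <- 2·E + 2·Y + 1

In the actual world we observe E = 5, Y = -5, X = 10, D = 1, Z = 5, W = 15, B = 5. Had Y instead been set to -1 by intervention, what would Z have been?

1

do(Y=-1) replaces the equation Y <- -2·E + 5 with the constant Y = -1.
X = |Y - E|  [with Y=-1, E=5]  = 6
Z = |X - E|  [with X=6, E=5]  = 1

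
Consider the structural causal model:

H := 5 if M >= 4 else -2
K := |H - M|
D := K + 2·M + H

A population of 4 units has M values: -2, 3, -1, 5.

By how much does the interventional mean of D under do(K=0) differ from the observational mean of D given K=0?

Every unit gets K=0 under the intervention. D values become -6, 4, -4, 15; E[D|do(K=0)] = 2.25.
Observing K=0 restricts to units where K's equation naturally yields 0: M ∈ {-2, 5}. In that subpopulation D = -6, 15, mean 4.5.
Difference = 2.25 − 4.5 = -2.25.

-2.25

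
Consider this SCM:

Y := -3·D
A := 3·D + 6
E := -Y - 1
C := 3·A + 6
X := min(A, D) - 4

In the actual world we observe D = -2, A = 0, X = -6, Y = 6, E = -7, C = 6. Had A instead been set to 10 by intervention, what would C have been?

36

Under do(A=10), the mechanism A := 3·D + 6 is discarded; A is fixed at 10.
C = 3·A + 6  [with A=10]  = 36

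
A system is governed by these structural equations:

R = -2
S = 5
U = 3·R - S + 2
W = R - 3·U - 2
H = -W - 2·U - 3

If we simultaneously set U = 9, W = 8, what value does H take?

-29

Setting U = 9, W = 8 by intervention discards those variables' equations.
H = -W - 2·U - 3  [with W=8, U=9]  = -29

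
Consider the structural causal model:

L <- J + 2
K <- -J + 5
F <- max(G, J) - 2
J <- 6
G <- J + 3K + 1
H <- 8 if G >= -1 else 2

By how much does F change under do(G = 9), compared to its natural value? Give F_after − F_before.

Under do(G=9), the mechanism G <- J + 3K + 1 is discarded; G is fixed at 9.
F = max(G, J) - 2  [with G=9, J=6]  = 7
Without intervention: K = -J + 5  [with J=6]  = -1; G = J + 3K + 1  [with J=6, K=-1]  = 4; F = max(G, J) - 2  [with G=4, J=6]  = 4.
Change = 7 − 4 = 3.

3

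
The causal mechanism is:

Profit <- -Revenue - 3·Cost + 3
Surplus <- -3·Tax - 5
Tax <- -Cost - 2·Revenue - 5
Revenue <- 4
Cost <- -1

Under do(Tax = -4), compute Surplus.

7

do(Tax=-4) replaces the equation Tax <- -Cost - 2·Revenue - 5 with the constant Tax = -4.
Surplus = -3·Tax - 5  [with Tax=-4]  = 7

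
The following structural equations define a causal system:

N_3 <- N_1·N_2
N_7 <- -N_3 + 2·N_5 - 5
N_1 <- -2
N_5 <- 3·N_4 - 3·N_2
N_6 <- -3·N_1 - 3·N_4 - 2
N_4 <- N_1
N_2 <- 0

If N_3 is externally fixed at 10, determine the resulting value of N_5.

do(N_3=10) replaces the equation N_3 <- N_1·N_2 with the constant N_3 = 10.
N_5 is not downstream of the intervention, so its value is determined by the original equations.
N_4 = N_1  [with N_1=-2]  = -2
N_5 = 3·N_4 - 3·N_2  [with N_4=-2, N_2=0]  = -6

-6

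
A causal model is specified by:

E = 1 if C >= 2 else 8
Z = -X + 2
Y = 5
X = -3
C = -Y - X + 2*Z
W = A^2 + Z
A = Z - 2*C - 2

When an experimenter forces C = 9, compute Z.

Under do(C=9), the mechanism C = -Y - X + 2*Z is discarded; C is fixed at 9.
Since Z is not a descendant of the intervened variable, it is unaffected.
Z = -X + 2  [with X=-3]  = 5

5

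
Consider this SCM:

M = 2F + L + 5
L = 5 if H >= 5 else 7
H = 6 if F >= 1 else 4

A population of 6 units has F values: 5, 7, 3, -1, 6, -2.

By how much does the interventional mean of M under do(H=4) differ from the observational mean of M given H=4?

9

do(H=4) breaks H's dependence on F. With H=4 fixed, M across the units is 22, 26, 18, 10, 24, 8, mean 18.
Observing H=4 restricts to units where H's equation naturally yields 4: F ∈ {-1, -2}. In that subpopulation M = 10, 8, mean 9.
Difference = 18 − 9 = 9.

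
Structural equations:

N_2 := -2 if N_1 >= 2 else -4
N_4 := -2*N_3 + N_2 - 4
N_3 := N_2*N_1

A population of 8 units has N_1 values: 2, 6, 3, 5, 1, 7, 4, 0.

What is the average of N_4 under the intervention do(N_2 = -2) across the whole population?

8

Under do(N_2=-2), N_2's equation is replaced by N_2=-2 for every unit. Per-unit N_4: 2, 18, 6, 14, -2, 22, 10, -6. Mean = 8.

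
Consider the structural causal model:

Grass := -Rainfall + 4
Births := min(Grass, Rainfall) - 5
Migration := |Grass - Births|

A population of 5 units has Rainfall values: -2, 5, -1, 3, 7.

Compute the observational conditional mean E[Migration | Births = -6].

Conditioning on Births=-6 selects the 2 unit(s) with Rainfall ∈ {5, -1}. Their Migration values: 5, 11. Mean = 8.

8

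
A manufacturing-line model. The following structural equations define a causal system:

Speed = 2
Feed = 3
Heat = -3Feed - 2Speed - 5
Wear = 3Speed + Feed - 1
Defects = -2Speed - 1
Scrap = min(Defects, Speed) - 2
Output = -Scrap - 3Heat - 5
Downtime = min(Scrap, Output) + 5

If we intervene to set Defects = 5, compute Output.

49

Under do(Defects=5), the mechanism Defects = -2Speed - 1 is discarded; Defects is fixed at 5.
Heat = -3Feed - 2Speed - 5  [with Feed=3, Speed=2]  = -18
Scrap = min(Defects, Speed) - 2  [with Defects=5, Speed=2]  = 0
Output = -Scrap - 3Heat - 5  [with Scrap=0, Heat=-18]  = 49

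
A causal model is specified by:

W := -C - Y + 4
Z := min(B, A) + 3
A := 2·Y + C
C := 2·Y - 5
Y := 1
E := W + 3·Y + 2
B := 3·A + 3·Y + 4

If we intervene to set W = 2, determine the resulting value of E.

do(W=2) replaces the equation W := -C - Y + 4 with the constant W = 2.
E = W + 3·Y + 2  [with W=2, Y=1]  = 7

7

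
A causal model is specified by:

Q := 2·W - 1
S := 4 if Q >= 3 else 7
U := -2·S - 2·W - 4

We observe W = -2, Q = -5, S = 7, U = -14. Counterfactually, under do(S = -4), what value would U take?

8

The intervention breaks the incoming arrows to S: S := 4 if Q >= 3 else 7 no longer applies, and S = -4.
U = -2·S - 2·W - 4  [with S=-4, W=-2]  = 8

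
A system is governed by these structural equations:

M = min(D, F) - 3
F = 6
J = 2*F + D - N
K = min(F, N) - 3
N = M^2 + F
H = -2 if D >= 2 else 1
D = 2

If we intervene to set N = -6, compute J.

The intervention breaks the incoming arrows to N: N = M^2 + F no longer applies, and N = -6.
J = 2*F + D - N  [with F=6, D=2, N=-6]  = 20

20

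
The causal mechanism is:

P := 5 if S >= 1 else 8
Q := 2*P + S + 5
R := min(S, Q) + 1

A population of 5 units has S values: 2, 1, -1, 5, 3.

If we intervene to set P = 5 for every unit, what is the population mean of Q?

do(P=5) breaks P's dependence on S. With P=5 fixed, Q across the units is 17, 16, 14, 20, 18, mean 17.

17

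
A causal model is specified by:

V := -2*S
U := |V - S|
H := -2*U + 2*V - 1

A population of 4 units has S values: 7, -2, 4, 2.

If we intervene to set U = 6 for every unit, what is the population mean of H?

-24

The intervention sets U=6 in all 4 units regardless of S. Recomputing H per unit gives -41, -5, -29, -21; average -24.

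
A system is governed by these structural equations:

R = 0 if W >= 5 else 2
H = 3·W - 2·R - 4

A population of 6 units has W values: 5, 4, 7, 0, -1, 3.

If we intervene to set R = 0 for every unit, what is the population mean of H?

5

Under do(R=0), R's equation is replaced by R=0 for every unit. Per-unit H: 11, 8, 17, -4, -7, 5. Mean = 5.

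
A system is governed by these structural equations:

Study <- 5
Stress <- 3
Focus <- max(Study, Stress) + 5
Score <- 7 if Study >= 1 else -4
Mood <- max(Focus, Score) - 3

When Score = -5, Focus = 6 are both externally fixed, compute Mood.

The joint intervention fixes Score = -5, Focus = 6, removing each variable's own equation.
Mood = max(Focus, Score) - 3  [with Focus=6, Score=-5]  = 3

3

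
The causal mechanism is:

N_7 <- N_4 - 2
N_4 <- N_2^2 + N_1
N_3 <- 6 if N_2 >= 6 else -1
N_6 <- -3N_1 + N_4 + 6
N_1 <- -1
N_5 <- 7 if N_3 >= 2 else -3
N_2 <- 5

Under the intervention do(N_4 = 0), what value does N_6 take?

Under do(N_4=0), the mechanism N_4 <- N_2^2 + N_1 is discarded; N_4 is fixed at 0.
N_6 = -3N_1 + N_4 + 6  [with N_1=-1, N_4=0]  = 9

9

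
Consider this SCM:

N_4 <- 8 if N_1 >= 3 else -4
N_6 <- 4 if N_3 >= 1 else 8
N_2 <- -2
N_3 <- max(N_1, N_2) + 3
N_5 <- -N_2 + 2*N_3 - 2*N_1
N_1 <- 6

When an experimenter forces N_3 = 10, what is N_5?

10

do(N_3=10) replaces the equation N_3 <- max(N_1, N_2) + 3 with the constant N_3 = 10.
N_5 = -N_2 + 2*N_3 - 2*N_1  [with N_2=-2, N_3=10, N_1=6]  = 10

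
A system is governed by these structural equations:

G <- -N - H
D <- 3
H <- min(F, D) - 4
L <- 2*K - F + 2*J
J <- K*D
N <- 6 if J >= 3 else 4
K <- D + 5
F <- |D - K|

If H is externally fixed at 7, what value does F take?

5

do(H=7) replaces the equation H <- min(F, D) - 4 with the constant H = 7.
F is not downstream of the intervention, so its value is determined by the original equations.
K = D + 5  [with D=3]  = 8
F = |D - K|  [with D=3, K=8]  = 5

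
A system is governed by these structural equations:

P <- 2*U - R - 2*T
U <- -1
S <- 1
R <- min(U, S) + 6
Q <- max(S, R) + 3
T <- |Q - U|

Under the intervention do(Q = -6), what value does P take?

-17

Under do(Q=-6), the mechanism Q <- max(S, R) + 3 is discarded; Q is fixed at -6.
R = min(U, S) + 6  [with U=-1, S=1]  = 5
T = |Q - U|  [with Q=-6, U=-1]  = 5
P = 2*U - R - 2*T  [with U=-1, R=5, T=5]  = -17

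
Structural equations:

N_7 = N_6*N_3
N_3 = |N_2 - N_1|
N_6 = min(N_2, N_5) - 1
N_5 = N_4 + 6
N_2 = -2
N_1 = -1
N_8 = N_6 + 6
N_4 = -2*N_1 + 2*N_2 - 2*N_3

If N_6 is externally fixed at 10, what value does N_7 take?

10

Intervening sets N_6 = 10 and removes its equation (N_6 = min(N_2, N_5) - 1).
N_3 = |N_2 - N_1|  [with N_2=-2, N_1=-1]  = 1
N_7 = N_6*N_3  [with N_6=10, N_3=1]  = 10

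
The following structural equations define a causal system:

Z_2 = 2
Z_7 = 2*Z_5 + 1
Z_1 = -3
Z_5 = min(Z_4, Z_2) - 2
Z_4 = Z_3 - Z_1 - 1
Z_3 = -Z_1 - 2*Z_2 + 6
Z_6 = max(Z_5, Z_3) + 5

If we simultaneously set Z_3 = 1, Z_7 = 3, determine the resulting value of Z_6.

6

Under do(Z_3 = 1, Z_7 = 3), each intervened variable's structural equation is replaced by its fixed value.
Z_4 = Z_3 - Z_1 - 1  [with Z_3=1, Z_1=-3]  = 3
Z_5 = min(Z_4, Z_2) - 2  [with Z_4=3, Z_2=2]  = 0
Z_6 = max(Z_5, Z_3) + 5  [with Z_5=0, Z_3=1]  = 6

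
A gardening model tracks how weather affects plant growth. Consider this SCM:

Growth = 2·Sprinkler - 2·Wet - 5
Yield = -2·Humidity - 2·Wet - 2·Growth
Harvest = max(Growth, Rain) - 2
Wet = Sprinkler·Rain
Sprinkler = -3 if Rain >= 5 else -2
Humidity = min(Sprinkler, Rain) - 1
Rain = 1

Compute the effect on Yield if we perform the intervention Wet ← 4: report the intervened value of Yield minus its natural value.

The intervention breaks the incoming arrows to Wet: Wet = Sprinkler·Rain no longer applies, and Wet = 4.
Sprinkler = -3 if Rain >= 5 else -2  [with Rain=1]  = -2
Growth = 2·Sprinkler - 2·Wet - 5  [with Sprinkler=-2, Wet=4]  = -17
Humidity = min(Sprinkler, Rain) - 1  [with Sprinkler=-2, Rain=1]  = -3
Yield = -2·Humidity - 2·Wet - 2·Growth  [with Humidity=-3, Wet=4, Growth=-17]  = 32
Without intervention: Sprinkler = -3 if Rain >= 5 else -2  [with Rain=1]  = -2; Wet = Sprinkler·Rain  [with Sprinkler=-2, Rain=1]  = -2; Growth = 2·Sprinkler - 2·Wet - 5  [with Sprinkler=-2, Wet=-2]  = -5; Humidity = min(Sprinkler, Rain) - 1  [with Sprinkler=-2, Rain=1]  = -3; Yield = -2·Humidity - 2·Wet - 2·Growth  [with Humidity=-3, Wet=-2, Growth=-5]  = 20.
Change = 32 − 20 = 12.

12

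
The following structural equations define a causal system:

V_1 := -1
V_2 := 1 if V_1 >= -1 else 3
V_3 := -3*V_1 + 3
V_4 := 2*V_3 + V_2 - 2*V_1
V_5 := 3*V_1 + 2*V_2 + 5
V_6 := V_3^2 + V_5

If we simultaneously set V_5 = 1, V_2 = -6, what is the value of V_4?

8

Setting V_5 = 1, V_2 = -6 by intervention discards those variables' equations.
V_3 = -3*V_1 + 3  [with V_1=-1]  = 6
V_4 = 2*V_3 + V_2 - 2*V_1  [with V_3=6, V_2=-6, V_1=-1]  = 8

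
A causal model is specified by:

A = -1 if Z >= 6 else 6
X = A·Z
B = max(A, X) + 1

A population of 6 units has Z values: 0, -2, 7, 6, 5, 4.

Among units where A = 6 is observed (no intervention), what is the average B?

Observing A=6 restricts to units where A's equation naturally yields 6: Z ∈ {0, -2, 5, 4}. In that subpopulation B = 7, 7, 31, 25, mean 17.5.

17.5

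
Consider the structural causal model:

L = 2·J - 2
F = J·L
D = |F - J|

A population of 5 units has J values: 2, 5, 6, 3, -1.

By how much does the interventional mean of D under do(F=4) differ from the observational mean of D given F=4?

do(F=4) breaks F's dependence on J. With F=4 fixed, D across the units is 2, 1, 2, 1, 5, mean 2.2.
Observing F=4 restricts to units where F's equation naturally yields 4: J ∈ {2, -1}. In that subpopulation D = 2, 5, mean 3.5.
Difference = 2.2 − 3.5 = -1.3.

-1.3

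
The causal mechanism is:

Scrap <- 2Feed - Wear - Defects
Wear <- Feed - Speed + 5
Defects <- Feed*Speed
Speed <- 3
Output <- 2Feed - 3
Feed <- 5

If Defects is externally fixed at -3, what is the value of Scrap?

6

Intervening sets Defects = -3 and removes its equation (Defects <- Feed*Speed).
Wear = Feed - Speed + 5  [with Feed=5, Speed=3]  = 7
Scrap = 2Feed - Wear - Defects  [with Feed=5, Wear=7, Defects=-3]  = 6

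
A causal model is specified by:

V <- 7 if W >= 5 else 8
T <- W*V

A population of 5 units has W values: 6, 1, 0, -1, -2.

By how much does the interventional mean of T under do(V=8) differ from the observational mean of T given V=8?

10.4

Every unit gets V=8 under the intervention. T values become 48, 8, 0, -8, -16; E[T|do(V=8)] = 6.4.
Observing V=8 restricts to units where V's equation naturally yields 8: W ∈ {1, 0, -1, -2}. In that subpopulation T = 8, 0, -8, -16, mean -4.
Difference = 6.4 − (-4) = 10.4.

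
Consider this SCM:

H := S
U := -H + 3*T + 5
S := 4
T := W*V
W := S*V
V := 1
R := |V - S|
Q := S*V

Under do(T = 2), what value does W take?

do(T=2) replaces the equation T := W*V with the constant T = 2.
W is not downstream of the intervention, so its value is determined by the original equations.
W = S*V  [with S=4, V=1]  = 4

4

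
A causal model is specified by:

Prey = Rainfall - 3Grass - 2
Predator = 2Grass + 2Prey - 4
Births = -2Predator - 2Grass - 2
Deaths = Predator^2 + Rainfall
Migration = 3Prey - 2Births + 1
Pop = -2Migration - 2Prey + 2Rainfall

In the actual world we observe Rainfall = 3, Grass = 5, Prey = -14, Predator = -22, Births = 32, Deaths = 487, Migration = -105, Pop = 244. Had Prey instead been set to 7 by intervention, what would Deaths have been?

403

The intervention breaks the incoming arrows to Prey: Prey = Rainfall - 3Grass - 2 no longer applies, and Prey = 7.
Predator = 2Grass + 2Prey - 4  [with Grass=5, Prey=7]  = 20
Deaths = Predator^2 + Rainfall  [with Predator=20, Rainfall=3]  = 403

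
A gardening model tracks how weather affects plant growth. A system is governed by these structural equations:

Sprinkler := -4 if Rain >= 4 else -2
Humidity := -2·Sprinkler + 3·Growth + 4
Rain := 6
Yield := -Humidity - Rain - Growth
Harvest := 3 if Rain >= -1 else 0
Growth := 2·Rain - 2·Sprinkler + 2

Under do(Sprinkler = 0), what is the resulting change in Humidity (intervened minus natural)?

-32

Under do(Sprinkler=0), the mechanism Sprinkler := -4 if Rain >= 4 else -2 is discarded; Sprinkler is fixed at 0.
Growth = 2·Rain - 2·Sprinkler + 2  [with Rain=6, Sprinkler=0]  = 14
Humidity = -2·Sprinkler + 3·Growth + 4  [with Sprinkler=0, Growth=14]  = 46
Without intervention: Sprinkler = -4 if Rain >= 4 else -2  [with Rain=6]  = -4; Growth = 2·Rain - 2·Sprinkler + 2  [with Rain=6, Sprinkler=-4]  = 22; Humidity = -2·Sprinkler + 3·Growth + 4  [with Sprinkler=-4, Growth=22]  = 78.
Change = 46 − 78 = -32.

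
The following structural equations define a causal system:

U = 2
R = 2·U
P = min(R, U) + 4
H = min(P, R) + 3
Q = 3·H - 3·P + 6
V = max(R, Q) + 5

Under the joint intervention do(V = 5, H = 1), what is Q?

Setting V = 5, H = 1 by intervention discards those variables' equations.
R = 2·U  [with U=2]  = 4
P = min(R, U) + 4  [with R=4, U=2]  = 6
Q = 3·H - 3·P + 6  [with H=1, P=6]  = -9

-9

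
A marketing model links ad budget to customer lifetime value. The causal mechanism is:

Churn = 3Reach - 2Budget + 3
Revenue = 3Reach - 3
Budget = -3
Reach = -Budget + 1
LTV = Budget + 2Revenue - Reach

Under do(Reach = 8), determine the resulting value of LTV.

31

do(Reach=8) replaces the equation Reach = -Budget + 1 with the constant Reach = 8.
Revenue = 3Reach - 3  [with Reach=8]  = 21
LTV = Budget + 2Revenue - Reach  [with Budget=-3, Revenue=21, Reach=8]  = 31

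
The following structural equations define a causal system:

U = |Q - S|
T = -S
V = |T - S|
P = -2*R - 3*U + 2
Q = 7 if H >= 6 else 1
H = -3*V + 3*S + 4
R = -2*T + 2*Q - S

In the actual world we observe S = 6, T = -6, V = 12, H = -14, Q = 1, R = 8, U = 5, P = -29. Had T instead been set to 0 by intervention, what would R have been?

Under do(T=0), the mechanism T = -S is discarded; T is fixed at 0.
V = |T - S|  [with T=0, S=6]  = 6
H = -3*V + 3*S + 4  [with V=6, S=6]  = 4
Q = 7 if H >= 6 else 1  [with H=4]  = 1
R = -2*T + 2*Q - S  [with T=0, Q=1, S=6]  = -4

-4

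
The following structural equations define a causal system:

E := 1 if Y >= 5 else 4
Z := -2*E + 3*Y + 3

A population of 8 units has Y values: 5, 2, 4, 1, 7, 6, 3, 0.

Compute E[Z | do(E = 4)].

The intervention sets E=4 in all 8 units regardless of Y. Recomputing Z per unit gives 10, 1, 7, -2, 16, 13, 4, -5; average 5.5.

5.5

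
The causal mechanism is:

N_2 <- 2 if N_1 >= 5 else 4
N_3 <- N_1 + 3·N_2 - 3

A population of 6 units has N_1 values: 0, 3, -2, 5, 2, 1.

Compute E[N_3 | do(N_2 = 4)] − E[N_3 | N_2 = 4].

0.7

Under do(N_2=4), N_2's equation is replaced by N_2=4 for every unit. Per-unit N_3: 9, 12, 7, 14, 11, 10. Mean = 10.5.
Observing N_2=4 restricts to units where N_2's equation naturally yields 4: N_1 ∈ {0, 3, -2, 2, 1}. In that subpopulation N_3 = 9, 12, 7, 11, 10, mean 9.8.
Difference = 10.5 − 9.8 = 0.7.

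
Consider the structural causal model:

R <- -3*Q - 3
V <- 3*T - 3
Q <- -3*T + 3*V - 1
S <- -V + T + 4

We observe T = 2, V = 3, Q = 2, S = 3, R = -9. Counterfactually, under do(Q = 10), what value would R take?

do(Q=10) replaces the equation Q <- -3*T + 3*V - 1 with the constant Q = 10.
R = -3*Q - 3  [with Q=10]  = -33

-33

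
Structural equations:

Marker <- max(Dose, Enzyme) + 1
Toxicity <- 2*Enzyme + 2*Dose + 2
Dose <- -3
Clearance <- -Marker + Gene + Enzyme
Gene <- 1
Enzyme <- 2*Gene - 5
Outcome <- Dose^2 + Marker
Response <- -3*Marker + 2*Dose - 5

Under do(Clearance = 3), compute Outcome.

7

do(Clearance=3) replaces the equation Clearance <- -Marker + Gene + Enzyme with the constant Clearance = 3.
Outcome is not downstream of the intervention, so its value is determined by the original equations.
Enzyme = 2*Gene - 5  [with Gene=1]  = -3
Marker = max(Dose, Enzyme) + 1  [with Dose=-3, Enzyme=-3]  = -2
Outcome = Dose^2 + Marker  [with Dose=-3, Marker=-2]  = 7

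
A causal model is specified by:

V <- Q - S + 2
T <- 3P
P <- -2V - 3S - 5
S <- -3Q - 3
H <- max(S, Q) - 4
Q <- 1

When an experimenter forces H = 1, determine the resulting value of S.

do(H=1) replaces the equation H <- max(S, Q) - 4 with the constant H = 1.
S is not downstream of the intervention, so its value is determined by the original equations.
S = -3Q - 3  [with Q=1]  = -6

-6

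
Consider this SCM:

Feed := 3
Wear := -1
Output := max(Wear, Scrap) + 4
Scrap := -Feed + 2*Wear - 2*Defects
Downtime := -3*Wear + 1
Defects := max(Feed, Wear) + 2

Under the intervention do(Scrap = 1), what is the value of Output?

Intervening sets Scrap = 1 and removes its equation (Scrap := -Feed + 2*Wear - 2*Defects).
Output = max(Wear, Scrap) + 4  [with Wear=-1, Scrap=1]  = 5

5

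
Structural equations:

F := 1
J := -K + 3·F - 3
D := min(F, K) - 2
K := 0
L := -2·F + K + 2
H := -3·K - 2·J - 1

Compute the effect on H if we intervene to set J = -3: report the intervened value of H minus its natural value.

The intervention breaks the incoming arrows to J: J := -K + 3·F - 3 no longer applies, and J = -3.
H = -3·K - 2·J - 1  [with K=0, J=-3]  = 5
Without intervention: J = -K + 3·F - 3  [with K=0, F=1]  = 0; H = -3·K - 2·J - 1  [with K=0, J=0]  = -1.
Change = 5 − (-1) = 6.

6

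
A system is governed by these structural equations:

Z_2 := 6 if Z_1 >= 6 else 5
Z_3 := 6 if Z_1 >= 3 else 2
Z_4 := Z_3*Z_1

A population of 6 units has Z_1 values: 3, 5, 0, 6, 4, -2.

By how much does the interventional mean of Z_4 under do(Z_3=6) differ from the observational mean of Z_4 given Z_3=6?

Every unit gets Z_3=6 under the intervention. Z_4 values become 18, 30, 0, 36, 24, -12; E[Z_4|do(Z_3=6)] = 16.
Conditioning on Z_3=6 selects the 4 unit(s) with Z_1 ∈ {3, 5, 6, 4}. Their Z_4 values: 18, 30, 36, 24. Mean = 27.
Difference = 16 − 27 = -11.

-11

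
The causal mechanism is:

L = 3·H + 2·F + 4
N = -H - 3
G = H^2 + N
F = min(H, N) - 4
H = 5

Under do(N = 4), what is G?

29

do(N=4) replaces the equation N = -H - 3 with the constant N = 4.
G = H^2 + N  [with H=5, N=4]  = 29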